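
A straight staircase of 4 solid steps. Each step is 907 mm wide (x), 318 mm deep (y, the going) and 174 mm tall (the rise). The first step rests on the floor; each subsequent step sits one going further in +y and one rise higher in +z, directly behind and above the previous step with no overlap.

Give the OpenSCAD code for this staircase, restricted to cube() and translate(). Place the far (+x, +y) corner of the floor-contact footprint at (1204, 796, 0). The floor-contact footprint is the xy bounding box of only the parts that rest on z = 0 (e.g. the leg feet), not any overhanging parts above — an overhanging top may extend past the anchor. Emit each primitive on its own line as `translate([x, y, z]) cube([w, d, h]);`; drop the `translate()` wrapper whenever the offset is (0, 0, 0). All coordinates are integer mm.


translate([297, 478, 0]) cube([907, 318, 174]);
translate([297, 796, 174]) cube([907, 318, 174]);
translate([297, 1114, 348]) cube([907, 318, 174]);
translate([297, 1432, 522]) cube([907, 318, 174]);


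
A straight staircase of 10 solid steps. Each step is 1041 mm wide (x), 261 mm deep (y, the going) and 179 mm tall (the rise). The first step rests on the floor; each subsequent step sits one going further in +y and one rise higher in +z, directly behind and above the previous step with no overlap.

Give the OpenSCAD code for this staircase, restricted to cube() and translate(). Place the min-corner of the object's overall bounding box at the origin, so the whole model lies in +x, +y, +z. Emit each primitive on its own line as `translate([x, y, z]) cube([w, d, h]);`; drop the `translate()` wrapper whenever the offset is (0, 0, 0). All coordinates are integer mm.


cube([1041, 261, 179]);
translate([0, 261, 179]) cube([1041, 261, 179]);
translate([0, 522, 358]) cube([1041, 261, 179]);
translate([0, 783, 537]) cube([1041, 261, 179]);
translate([0, 1044, 716]) cube([1041, 261, 179]);
translate([0, 1305, 895]) cube([1041, 261, 179]);
translate([0, 1566, 1074]) cube([1041, 261, 179]);
translate([0, 1827, 1253]) cube([1041, 261, 179]);
translate([0, 2088, 1432]) cube([1041, 261, 179]);
translate([0, 2349, 1611]) cube([1041, 261, 179]);


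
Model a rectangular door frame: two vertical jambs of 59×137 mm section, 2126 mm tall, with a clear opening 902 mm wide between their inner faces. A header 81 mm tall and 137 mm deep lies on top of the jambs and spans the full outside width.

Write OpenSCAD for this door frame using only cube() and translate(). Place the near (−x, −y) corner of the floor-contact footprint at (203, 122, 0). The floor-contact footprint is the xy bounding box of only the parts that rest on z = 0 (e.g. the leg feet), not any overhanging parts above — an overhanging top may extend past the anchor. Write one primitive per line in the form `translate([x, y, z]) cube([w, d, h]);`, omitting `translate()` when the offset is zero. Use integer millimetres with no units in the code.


translate([203, 122, 0]) cube([59, 137, 2126]);
translate([1164, 122, 0]) cube([59, 137, 2126]);
translate([203, 122, 2126]) cube([1020, 137, 81]);


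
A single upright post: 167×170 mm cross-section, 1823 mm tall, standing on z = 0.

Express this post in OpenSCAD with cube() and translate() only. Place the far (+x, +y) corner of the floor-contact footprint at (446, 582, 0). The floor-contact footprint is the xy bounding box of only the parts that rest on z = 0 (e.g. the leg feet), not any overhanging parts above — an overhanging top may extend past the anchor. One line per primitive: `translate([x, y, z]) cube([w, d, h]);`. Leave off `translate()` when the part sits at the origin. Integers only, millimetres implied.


translate([279, 412, 0]) cube([167, 170, 1823]);


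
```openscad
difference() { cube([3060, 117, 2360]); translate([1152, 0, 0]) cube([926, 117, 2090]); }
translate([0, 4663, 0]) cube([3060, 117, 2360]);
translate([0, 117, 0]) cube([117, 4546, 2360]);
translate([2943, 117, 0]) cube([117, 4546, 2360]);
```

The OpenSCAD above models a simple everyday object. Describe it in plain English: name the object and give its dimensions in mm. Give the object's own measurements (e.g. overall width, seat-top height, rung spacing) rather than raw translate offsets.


A single room: four walls, each 2360 mm tall and 117 mm thick, enclosing an outside footprint 3060×4780 mm (x × y), no floor or roof. The front and back walls (−y and +y sides) run the full x-width; the side walls fit between their inner faces. A door opening 926 mm wide and 2090 mm tall is cut through the front wall from the floor up, its −x edge 1152 mm from the wall's −x end.


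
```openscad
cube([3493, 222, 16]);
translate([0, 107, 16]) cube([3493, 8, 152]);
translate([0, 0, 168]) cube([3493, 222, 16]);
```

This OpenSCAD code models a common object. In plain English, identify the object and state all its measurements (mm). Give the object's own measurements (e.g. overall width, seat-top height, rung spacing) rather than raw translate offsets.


An I-beam lying along x, 3493 mm long. Overall section height 184 mm. Two flanges 222 mm wide (y) and 16 mm thick, one on the floor and one at the top; a web 8 mm thick runs between them, centred on the flange width.


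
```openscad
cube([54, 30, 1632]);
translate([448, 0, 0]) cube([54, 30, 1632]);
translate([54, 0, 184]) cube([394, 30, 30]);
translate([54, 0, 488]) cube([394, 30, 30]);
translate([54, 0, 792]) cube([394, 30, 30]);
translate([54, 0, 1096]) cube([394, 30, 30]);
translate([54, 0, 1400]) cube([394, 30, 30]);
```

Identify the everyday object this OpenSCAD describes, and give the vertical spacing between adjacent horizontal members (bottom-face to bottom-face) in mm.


A ladder. The rung spacing is 304 mm.

Two tall 54×30 posts with 5 short bars between them — a ladder. Adjacent rungs sit at z = 184 and z = 488, so the spacing is 488 − 184 = 304 mm.


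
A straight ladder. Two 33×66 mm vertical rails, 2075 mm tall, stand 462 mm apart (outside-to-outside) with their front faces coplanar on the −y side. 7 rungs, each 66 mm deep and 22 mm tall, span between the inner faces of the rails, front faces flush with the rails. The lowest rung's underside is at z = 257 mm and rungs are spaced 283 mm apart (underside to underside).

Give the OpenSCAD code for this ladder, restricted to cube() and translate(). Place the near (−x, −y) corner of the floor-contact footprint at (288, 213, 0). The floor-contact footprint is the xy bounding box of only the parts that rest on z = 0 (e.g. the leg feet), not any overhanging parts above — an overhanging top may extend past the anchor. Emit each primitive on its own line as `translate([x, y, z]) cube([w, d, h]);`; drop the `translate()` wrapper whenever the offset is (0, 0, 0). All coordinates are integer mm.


translate([288, 213, 0]) cube([33, 66, 2075]);
translate([717, 213, 0]) cube([33, 66, 2075]);
translate([321, 213, 257]) cube([396, 66, 22]);
translate([321, 213, 540]) cube([396, 66, 22]);
translate([321, 213, 823]) cube([396, 66, 22]);
translate([321, 213, 1106]) cube([396, 66, 22]);
translate([321, 213, 1389]) cube([396, 66, 22]);
translate([321, 213, 1672]) cube([396, 66, 22]);
translate([321, 213, 1955]) cube([396, 66, 22]);


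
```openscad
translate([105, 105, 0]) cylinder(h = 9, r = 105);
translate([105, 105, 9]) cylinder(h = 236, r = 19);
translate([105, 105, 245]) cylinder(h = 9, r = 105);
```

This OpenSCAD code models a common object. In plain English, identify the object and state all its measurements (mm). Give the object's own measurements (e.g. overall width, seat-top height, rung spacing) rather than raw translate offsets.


A spool: two coaxial disc flanges of radius 105 mm and thickness 9 mm, joined by a core cylinder of radius 19 mm and height 236 mm. The lower flange rests on z = 0 and the three cylinders share a vertical axis.


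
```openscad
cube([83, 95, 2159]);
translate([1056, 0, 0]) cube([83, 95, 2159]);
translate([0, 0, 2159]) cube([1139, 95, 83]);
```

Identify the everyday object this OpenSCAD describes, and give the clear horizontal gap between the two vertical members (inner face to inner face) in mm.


A door frame. The clear opening width is 973 mm.

Two 2159 mm tall posts with a header on top — a door frame. The left jamb is 83 mm wide at x = 0; the right jamb starts at x = 1056. The clear opening is 1056 − 83 = 973 mm.


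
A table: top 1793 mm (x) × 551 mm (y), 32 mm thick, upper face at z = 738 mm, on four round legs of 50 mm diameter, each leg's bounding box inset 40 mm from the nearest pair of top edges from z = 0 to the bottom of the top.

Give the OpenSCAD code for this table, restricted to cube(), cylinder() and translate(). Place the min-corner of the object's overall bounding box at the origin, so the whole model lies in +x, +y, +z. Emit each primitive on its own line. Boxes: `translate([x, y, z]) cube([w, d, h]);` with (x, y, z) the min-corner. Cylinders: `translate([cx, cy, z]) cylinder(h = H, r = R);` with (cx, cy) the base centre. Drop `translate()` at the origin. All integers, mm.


translate([0, 0, 706]) cube([1793, 551, 32]);
translate([65, 65, 0]) cylinder(h = 706, r = 25);
translate([1728, 65, 0]) cylinder(h = 706, r = 25);
translate([65, 486, 0]) cylinder(h = 706, r = 25);
translate([1728, 486, 0]) cylinder(h = 706, r = 25);


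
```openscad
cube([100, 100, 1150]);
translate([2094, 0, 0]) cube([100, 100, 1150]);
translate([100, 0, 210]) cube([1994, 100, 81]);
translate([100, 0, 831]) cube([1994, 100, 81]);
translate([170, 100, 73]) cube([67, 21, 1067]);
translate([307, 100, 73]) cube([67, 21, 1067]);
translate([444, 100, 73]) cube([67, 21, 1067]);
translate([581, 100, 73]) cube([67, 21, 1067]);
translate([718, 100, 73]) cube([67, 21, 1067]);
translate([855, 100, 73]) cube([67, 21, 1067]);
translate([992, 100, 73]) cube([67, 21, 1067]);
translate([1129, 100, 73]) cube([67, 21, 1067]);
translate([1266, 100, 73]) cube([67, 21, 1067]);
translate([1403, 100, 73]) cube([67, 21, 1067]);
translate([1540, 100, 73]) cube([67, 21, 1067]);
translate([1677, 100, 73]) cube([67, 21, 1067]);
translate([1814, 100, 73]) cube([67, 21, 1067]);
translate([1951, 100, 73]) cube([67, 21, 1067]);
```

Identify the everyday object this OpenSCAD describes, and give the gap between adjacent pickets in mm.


A fence section. The picket gap is 70 mm.

Two posts, two rails, 14 pickets — a fence section. Span 1994 mm holds 14 pickets of 67 mm with 15 equal gaps: ⌊(1994 − 14·67) / 15⌋ = 70 mm.


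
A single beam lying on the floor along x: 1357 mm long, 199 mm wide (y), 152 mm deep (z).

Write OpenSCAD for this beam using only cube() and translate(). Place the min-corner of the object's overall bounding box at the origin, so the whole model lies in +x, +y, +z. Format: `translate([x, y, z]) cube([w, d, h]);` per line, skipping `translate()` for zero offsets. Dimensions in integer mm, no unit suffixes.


cube([1357, 199, 152]);


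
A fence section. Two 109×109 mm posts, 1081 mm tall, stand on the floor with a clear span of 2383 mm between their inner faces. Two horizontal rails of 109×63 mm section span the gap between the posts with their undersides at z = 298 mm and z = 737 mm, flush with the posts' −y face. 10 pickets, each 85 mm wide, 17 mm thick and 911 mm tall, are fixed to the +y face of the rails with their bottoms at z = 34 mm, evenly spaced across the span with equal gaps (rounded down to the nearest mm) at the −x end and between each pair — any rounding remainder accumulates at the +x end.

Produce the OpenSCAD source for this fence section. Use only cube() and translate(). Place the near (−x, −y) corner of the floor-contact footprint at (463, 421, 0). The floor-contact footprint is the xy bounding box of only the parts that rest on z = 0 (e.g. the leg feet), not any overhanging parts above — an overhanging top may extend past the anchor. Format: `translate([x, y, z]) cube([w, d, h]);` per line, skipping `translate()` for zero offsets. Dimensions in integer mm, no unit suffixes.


translate([463, 421, 0]) cube([109, 109, 1081]);
translate([2955, 421, 0]) cube([109, 109, 1081]);
translate([572, 421, 298]) cube([2383, 109, 63]);
translate([572, 421, 737]) cube([2383, 109, 63]);
translate([711, 530, 34]) cube([85, 17, 911]);
translate([935, 530, 34]) cube([85, 17, 911]);
translate([1159, 530, 34]) cube([85, 17, 911]);
translate([1383, 530, 34]) cube([85, 17, 911]);
translate([1607, 530, 34]) cube([85, 17, 911]);
translate([1831, 530, 34]) cube([85, 17, 911]);
translate([2055, 530, 34]) cube([85, 17, 911]);
translate([2279, 530, 34]) cube([85, 17, 911]);
translate([2503, 530, 34]) cube([85, 17, 911]);
translate([2727, 530, 34]) cube([85, 17, 911]);


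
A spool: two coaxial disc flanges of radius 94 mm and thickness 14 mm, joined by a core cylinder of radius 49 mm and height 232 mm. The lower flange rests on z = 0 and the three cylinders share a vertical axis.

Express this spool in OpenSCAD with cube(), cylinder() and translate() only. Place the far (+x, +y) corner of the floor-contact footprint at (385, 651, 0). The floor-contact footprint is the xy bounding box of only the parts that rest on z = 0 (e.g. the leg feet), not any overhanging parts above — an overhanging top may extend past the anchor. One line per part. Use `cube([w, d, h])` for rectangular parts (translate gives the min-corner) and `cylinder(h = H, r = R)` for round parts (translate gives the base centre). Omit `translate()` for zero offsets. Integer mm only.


translate([291, 557, 0]) cylinder(h = 14, r = 94);
translate([291, 557, 14]) cylinder(h = 232, r = 49);
translate([291, 557, 246]) cylinder(h = 14, r = 94);


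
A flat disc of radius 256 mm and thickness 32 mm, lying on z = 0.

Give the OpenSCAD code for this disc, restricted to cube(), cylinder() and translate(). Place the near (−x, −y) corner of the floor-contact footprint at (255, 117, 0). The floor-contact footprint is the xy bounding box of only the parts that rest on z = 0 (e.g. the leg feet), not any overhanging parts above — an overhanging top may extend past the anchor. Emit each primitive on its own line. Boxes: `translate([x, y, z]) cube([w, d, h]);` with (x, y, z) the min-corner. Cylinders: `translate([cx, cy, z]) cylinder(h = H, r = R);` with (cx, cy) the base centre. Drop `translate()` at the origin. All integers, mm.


translate([511, 373, 0]) cylinder(h = 32, r = 256);


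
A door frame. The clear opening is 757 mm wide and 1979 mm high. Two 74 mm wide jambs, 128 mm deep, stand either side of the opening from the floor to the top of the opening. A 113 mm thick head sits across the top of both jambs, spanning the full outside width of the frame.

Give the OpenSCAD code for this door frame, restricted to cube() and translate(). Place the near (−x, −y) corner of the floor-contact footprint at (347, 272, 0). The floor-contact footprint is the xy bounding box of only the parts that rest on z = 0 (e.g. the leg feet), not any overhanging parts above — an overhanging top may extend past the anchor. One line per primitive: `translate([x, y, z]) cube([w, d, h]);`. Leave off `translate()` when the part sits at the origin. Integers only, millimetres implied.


translate([347, 272, 0]) cube([74, 128, 1979]);
translate([1178, 272, 0]) cube([74, 128, 1979]);
translate([347, 272, 1979]) cube([905, 128, 113]);


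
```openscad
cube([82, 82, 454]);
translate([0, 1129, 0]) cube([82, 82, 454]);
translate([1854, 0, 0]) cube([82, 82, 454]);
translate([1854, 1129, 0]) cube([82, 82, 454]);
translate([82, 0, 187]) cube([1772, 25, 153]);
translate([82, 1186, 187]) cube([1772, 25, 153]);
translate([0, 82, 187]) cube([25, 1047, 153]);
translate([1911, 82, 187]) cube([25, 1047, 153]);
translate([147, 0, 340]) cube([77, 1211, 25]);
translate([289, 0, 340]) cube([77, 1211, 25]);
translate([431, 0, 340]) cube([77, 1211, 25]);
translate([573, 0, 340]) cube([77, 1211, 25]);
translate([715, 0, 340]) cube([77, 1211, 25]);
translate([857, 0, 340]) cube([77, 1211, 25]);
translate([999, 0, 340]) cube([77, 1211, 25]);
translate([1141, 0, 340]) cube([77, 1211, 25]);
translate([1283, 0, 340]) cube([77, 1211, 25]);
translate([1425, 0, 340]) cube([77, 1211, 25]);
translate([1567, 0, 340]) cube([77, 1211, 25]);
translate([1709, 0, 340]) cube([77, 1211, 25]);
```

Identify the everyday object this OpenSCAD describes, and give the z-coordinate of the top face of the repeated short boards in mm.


A bed frame. The slat-top height is 365 mm.

Four posts, four rails, and a row of slats — a bed frame. Slats sit on the rails at z = 187 + 153 = 340; with slat thickness 25, the top is 365 mm.


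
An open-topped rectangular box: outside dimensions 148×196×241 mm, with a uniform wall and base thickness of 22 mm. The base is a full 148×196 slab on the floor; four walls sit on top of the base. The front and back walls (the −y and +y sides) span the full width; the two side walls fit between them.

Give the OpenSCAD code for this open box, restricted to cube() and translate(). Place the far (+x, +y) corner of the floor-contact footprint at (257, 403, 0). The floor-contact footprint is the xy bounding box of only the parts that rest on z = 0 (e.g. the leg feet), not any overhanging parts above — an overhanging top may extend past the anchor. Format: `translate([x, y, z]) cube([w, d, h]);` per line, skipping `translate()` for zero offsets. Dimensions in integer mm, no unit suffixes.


translate([109, 207, 0]) cube([148, 196, 22]);
translate([109, 207, 22]) cube([148, 22, 219]);
translate([109, 381, 22]) cube([148, 22, 219]);
translate([109, 229, 22]) cube([22, 152, 219]);
translate([235, 229, 22]) cube([22, 152, 219]);


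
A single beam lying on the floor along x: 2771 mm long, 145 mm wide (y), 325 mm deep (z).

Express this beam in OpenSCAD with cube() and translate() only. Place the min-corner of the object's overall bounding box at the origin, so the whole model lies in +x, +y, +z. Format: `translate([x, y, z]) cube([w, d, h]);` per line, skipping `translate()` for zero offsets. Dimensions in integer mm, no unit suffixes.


cube([2771, 145, 325]);


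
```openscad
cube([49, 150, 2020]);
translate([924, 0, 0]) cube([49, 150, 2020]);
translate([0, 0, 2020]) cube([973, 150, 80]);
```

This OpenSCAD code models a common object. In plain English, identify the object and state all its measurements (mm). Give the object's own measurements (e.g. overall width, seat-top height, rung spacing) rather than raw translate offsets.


A door frame. The clear opening is 875 mm wide and 2020 mm high. Two 49 mm wide jambs, 150 mm deep, stand either side of the opening from the floor to the top of the opening. A 80 mm thick head sits across the top of both jambs, spanning the full outside width of the frame.


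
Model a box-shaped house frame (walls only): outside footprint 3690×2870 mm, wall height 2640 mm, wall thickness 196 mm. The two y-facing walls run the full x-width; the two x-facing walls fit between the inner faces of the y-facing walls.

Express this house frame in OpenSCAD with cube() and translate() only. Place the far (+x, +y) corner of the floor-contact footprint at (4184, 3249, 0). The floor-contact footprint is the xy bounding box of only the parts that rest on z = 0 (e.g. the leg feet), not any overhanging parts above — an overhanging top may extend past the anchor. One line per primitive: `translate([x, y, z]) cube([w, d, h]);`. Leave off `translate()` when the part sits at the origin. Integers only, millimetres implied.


translate([494, 379, 0]) cube([3690, 196, 2640]);
translate([494, 3053, 0]) cube([3690, 196, 2640]);
translate([494, 575, 0]) cube([196, 2478, 2640]);
translate([3988, 575, 0]) cube([196, 2478, 2640]);


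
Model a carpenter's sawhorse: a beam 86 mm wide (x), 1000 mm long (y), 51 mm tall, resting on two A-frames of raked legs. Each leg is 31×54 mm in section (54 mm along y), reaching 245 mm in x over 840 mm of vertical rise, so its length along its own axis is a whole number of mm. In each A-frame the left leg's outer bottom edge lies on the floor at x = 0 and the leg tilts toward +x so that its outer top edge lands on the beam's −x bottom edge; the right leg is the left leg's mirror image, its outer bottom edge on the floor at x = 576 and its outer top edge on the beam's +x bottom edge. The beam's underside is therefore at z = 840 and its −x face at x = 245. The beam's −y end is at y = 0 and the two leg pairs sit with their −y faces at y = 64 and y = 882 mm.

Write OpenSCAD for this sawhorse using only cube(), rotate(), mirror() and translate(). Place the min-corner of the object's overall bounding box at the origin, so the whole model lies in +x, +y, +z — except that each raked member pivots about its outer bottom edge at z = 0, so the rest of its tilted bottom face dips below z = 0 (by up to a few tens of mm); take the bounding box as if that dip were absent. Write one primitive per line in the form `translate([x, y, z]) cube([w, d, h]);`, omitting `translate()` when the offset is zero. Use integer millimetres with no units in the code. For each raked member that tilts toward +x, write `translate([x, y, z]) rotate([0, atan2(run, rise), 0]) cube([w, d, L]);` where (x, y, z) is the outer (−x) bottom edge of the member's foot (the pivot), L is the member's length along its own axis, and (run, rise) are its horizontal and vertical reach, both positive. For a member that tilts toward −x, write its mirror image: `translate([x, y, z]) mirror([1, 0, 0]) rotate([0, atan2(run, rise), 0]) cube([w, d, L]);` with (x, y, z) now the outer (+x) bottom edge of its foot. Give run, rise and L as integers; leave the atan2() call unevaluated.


translate([245, 0, 840]) cube([86, 1000, 51]);
translate([0, 64, 0]) rotate([0, atan2(245, 840), 0]) cube([31, 54, 875]);
translate([576, 64, 0]) mirror([1, 0, 0]) rotate([0, atan2(245, 840), 0]) cube([31, 54, 875]);
translate([0, 882, 0]) rotate([0, atan2(245, 840), 0]) cube([31, 54, 875]);
translate([576, 882, 0]) mirror([1, 0, 0]) rotate([0, atan2(245, 840), 0]) cube([31, 54, 875]);


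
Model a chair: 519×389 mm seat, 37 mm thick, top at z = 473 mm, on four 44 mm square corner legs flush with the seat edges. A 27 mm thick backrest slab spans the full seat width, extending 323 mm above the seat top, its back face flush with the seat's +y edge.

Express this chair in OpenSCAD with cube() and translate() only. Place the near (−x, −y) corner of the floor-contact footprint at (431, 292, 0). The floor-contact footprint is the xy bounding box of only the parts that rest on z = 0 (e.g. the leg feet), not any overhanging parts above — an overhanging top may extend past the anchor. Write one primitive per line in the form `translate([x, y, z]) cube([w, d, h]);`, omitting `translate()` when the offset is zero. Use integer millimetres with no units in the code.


translate([431, 292, 436]) cube([519, 389, 37]);
translate([431, 292, 0]) cube([44, 44, 436]);
translate([906, 292, 0]) cube([44, 44, 436]);
translate([431, 637, 0]) cube([44, 44, 436]);
translate([906, 637, 0]) cube([44, 44, 436]);
translate([431, 654, 473]) cube([519, 27, 323]);


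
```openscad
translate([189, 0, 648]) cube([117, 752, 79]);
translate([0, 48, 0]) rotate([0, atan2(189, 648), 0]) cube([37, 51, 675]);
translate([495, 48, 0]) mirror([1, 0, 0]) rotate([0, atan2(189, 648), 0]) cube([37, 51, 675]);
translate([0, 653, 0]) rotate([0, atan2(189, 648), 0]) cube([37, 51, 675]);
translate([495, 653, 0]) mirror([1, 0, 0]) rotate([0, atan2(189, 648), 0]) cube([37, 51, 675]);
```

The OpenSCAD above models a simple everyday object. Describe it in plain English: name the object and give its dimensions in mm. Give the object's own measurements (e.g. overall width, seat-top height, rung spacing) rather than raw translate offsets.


A sawhorse. A 117×752×79 mm beam (x, y, z) sits on two A-frame leg pairs. Each pair is two raked legs of 37×51 mm section (51 mm along y) splaying symmetrically in x. Each leg rises 648 mm vertically over 189 mm of horizontal reach and is 675 mm long along its own axis. Every leg's outer bottom edge rests on the floor and its outer top edge meets a bottom edge of the beam — the left legs (tilting toward +x) meet the beam's −x bottom edge, the right legs (their mirror images, tilting toward −x) meet its +x bottom edge — so the leg tops tuck under the beam, the beam's underside is 648 mm above the floor, and the feet are 495 mm apart outside-to-outside with the beam centred between them. The two leg pairs are set in 48 mm from either end of the beam.


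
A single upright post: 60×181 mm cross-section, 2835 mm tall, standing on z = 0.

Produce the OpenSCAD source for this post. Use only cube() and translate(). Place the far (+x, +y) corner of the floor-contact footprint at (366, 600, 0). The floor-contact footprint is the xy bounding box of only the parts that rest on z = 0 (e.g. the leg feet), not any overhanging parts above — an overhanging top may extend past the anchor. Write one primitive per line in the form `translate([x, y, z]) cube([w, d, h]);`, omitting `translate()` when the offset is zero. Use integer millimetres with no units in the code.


translate([306, 419, 0]) cube([60, 181, 2835]);


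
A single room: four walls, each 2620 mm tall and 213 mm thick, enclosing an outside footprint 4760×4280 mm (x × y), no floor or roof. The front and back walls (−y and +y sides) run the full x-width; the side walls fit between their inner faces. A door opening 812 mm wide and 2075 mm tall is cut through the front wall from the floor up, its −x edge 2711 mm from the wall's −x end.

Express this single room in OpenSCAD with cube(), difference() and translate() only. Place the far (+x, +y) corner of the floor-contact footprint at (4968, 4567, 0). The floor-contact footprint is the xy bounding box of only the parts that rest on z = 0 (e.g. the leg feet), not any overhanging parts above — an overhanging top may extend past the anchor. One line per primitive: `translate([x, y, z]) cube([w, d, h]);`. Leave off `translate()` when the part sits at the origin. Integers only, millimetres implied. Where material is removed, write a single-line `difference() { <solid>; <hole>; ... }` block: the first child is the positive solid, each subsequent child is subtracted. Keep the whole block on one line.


difference() { translate([208, 287, 0]) cube([4760, 213, 2620]); translate([2919, 287, 0]) cube([812, 213, 2075]); }
translate([208, 4354, 0]) cube([4760, 213, 2620]);
translate([208, 500, 0]) cube([213, 3854, 2620]);
translate([4755, 500, 0]) cube([213, 3854, 2620]);


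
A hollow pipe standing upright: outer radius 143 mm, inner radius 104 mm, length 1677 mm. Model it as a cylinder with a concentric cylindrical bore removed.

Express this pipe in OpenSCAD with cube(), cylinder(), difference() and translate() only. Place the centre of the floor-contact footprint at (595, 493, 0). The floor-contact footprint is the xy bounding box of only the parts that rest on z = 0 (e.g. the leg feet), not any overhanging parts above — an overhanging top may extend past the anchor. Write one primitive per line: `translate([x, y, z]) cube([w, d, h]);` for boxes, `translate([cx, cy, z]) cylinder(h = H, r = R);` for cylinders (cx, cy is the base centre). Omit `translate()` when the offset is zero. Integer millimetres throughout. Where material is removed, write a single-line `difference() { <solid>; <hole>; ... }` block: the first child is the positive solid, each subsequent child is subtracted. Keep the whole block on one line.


difference() { translate([595, 493, 0]) cylinder(h = 1677, r = 143); translate([595, 493, 0]) cylinder(h = 1677, r = 104); }


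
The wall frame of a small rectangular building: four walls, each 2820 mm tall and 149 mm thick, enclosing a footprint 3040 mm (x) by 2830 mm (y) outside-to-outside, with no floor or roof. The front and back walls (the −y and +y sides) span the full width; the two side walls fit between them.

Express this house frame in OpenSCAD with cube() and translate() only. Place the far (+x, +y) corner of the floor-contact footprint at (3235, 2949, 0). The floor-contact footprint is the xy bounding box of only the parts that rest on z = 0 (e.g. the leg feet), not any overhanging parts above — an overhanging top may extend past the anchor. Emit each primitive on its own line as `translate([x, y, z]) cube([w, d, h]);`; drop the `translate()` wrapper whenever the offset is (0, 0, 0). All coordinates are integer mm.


translate([195, 119, 0]) cube([3040, 149, 2820]);
translate([195, 2800, 0]) cube([3040, 149, 2820]);
translate([195, 268, 0]) cube([149, 2532, 2820]);
translate([3086, 268, 0]) cube([149, 2532, 2820]);


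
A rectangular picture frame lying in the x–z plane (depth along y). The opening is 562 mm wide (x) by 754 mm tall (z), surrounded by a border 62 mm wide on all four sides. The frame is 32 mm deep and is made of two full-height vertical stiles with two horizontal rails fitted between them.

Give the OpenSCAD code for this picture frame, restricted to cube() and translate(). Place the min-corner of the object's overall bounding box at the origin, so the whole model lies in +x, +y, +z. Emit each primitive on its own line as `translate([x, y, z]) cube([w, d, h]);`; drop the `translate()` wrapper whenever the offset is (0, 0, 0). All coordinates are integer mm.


cube([62, 32, 878]);
translate([624, 0, 0]) cube([62, 32, 878]);
translate([62, 0, 0]) cube([562, 32, 62]);
translate([62, 0, 816]) cube([562, 32, 62]);


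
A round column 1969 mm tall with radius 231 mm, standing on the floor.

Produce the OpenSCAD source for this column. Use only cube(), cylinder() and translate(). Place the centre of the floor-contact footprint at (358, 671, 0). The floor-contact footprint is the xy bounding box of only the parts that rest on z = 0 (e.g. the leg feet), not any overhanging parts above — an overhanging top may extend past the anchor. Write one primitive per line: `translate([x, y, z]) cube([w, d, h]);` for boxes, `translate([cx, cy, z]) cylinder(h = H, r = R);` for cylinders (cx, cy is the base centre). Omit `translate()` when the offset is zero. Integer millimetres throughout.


translate([358, 671, 0]) cylinder(h = 1969, r = 231);


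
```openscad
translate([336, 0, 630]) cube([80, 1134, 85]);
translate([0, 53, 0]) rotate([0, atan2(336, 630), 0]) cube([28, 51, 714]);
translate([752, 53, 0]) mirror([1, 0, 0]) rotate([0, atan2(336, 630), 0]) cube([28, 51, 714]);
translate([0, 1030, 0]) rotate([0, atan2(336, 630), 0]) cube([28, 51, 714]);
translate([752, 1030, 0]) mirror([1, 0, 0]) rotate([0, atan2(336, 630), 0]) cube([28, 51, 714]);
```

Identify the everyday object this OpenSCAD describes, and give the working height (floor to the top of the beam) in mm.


A sawhorse. The overall height is 715 mm.

A beam across two mirrored pairs of raked legs — a sawhorse. The beam's underside is at z = 630 (matching the legs' vertical rise in atan2(336, 630)) and the beam is 85 mm tall, so its top is at 630 + 85 = 715 mm. The raked legs top out at the beam's underside, so that is the highest point.


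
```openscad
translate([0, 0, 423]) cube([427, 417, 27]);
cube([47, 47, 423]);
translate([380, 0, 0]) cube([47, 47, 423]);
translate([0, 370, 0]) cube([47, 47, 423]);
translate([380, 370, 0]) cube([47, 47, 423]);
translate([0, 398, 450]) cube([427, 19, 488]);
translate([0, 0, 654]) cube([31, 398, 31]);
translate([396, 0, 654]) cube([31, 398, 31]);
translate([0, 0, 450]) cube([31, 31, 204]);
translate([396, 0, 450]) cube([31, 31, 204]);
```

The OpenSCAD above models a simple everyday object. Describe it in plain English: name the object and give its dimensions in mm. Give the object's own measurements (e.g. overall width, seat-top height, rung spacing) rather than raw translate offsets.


A chair. The seat is a 427×417×27 mm slab with its top at z = 450 mm, on four 47×47 mm corner legs (flush with the seat edges, standing on z = 0). A flat backrest 19 mm thick, 488 mm tall, spans the full seat width and rises from the seat top along its +y edge, rear face flush with the rear of the seat. Two armrests of 31×31 mm section run along each side from the seat's front edge to the front of the backrest, top faces 235 mm above the seat top and outer faces flush with the seat's x-edges; a 31×31 mm post under the front of each armrest stands on the seat at the front corner.


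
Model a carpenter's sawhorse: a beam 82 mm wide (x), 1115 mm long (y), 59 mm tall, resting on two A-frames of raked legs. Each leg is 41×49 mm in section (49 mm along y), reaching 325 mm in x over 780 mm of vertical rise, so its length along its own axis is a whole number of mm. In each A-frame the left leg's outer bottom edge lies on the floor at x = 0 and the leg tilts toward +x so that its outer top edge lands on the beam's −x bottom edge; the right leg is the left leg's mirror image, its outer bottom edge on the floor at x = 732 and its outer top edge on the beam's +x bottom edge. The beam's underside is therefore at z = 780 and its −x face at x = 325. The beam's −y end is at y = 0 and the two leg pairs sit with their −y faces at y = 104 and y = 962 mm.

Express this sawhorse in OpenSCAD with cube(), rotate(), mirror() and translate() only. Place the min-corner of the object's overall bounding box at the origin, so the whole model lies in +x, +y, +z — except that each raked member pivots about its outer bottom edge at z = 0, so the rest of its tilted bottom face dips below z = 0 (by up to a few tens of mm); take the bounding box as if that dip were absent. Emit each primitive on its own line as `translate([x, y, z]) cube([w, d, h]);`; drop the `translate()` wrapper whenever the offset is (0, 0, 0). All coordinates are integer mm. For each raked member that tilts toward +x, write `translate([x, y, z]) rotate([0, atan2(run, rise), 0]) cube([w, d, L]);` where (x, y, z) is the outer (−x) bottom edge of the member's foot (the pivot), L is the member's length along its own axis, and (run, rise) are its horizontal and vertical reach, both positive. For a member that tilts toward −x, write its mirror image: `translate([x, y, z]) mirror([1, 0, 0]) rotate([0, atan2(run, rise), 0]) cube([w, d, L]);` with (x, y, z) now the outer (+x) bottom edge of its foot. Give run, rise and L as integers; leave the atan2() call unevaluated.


translate([325, 0, 780]) cube([82, 1115, 59]);
translate([0, 104, 0]) rotate([0, atan2(325, 780), 0]) cube([41, 49, 845]);
translate([732, 104, 0]) mirror([1, 0, 0]) rotate([0, atan2(325, 780), 0]) cube([41, 49, 845]);
translate([0, 962, 0]) rotate([0, atan2(325, 780), 0]) cube([41, 49, 845]);
translate([732, 962, 0]) mirror([1, 0, 0]) rotate([0, atan2(325, 780), 0]) cube([41, 49, 845]);


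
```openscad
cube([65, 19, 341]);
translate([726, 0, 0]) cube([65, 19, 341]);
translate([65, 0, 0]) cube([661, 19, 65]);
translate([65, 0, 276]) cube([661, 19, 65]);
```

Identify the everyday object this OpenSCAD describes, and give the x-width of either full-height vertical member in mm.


A picture frame. The border width is 65 mm.

Four thin pieces enclosing a rectangular opening — a picture frame. The two full-height stiles are 341 mm tall; the top rail sits at z = 276 and is 65 mm tall, so the border above the opening is 341 − 276 = 65 mm, matching the stile x-width.


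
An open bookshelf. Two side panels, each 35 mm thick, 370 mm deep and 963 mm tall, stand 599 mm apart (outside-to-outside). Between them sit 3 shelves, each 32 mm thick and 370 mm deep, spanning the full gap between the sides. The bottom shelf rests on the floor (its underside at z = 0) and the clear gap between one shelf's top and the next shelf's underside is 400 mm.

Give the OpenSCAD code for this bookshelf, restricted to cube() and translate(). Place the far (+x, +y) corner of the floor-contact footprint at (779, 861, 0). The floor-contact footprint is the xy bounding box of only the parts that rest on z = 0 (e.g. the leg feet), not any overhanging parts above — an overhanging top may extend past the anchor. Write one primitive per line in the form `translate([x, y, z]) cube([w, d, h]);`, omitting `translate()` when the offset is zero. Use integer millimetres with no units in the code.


translate([180, 491, 0]) cube([35, 370, 963]);
translate([744, 491, 0]) cube([35, 370, 963]);
translate([215, 491, 0]) cube([529, 370, 32]);
translate([215, 491, 432]) cube([529, 370, 32]);
translate([215, 491, 864]) cube([529, 370, 32]);


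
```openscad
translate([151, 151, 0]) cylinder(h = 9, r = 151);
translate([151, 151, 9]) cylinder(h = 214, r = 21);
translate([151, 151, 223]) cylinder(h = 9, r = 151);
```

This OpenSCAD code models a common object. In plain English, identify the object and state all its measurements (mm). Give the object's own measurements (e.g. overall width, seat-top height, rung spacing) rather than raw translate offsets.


A spool: two coaxial disc flanges of radius 151 mm and thickness 9 mm, joined by a core cylinder of radius 21 mm and height 214 mm. The lower flange rests on z = 0 and the three cylinders share a vertical axis.


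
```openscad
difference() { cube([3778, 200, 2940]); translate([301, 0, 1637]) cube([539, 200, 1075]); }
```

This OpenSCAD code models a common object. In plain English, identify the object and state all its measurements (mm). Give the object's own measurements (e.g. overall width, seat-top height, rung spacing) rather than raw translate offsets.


A wall 3778 mm long (x), 200 mm thick (y), 2940 mm tall, with a rectangular window opening cut through it. The opening is 539 mm wide and 1075 mm tall; its sill is at z = 1637 mm and its near (−x) edge is 301 mm from the wall's −x end. The opening passes through the full wall thickness.


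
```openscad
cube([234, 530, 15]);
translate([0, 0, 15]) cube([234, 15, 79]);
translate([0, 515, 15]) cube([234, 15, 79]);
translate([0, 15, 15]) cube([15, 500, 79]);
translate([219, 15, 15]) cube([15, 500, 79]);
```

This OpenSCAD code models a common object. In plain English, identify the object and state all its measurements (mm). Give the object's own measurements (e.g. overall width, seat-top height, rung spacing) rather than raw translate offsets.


An open-topped rectangular box: outside dimensions 234×530×94 mm, with a uniform wall and base thickness of 15 mm. The base is a full 234×530 slab on the floor; four walls sit on top of the base. The front and back walls (the −y and +y sides) span the full width; the two side walls fit between them.


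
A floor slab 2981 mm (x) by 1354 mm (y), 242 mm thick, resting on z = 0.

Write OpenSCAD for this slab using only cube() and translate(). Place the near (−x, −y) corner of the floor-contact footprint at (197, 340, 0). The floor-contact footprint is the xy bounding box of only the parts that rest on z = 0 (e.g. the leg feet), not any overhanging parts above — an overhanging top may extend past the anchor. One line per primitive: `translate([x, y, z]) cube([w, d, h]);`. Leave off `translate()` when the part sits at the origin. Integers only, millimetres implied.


translate([197, 340, 0]) cube([2981, 1354, 242]);


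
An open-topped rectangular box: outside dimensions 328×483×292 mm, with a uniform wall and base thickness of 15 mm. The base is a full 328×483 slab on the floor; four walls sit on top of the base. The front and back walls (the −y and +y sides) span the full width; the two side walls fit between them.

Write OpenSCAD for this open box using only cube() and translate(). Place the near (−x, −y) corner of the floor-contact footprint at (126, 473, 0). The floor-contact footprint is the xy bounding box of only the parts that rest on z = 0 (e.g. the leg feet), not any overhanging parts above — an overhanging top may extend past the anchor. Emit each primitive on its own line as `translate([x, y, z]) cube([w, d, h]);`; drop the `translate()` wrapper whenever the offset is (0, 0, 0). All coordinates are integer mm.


translate([126, 473, 0]) cube([328, 483, 15]);
translate([126, 473, 15]) cube([328, 15, 277]);
translate([126, 941, 15]) cube([328, 15, 277]);
translate([126, 488, 15]) cube([15, 453, 277]);
translate([439, 488, 15]) cube([15, 453, 277]);


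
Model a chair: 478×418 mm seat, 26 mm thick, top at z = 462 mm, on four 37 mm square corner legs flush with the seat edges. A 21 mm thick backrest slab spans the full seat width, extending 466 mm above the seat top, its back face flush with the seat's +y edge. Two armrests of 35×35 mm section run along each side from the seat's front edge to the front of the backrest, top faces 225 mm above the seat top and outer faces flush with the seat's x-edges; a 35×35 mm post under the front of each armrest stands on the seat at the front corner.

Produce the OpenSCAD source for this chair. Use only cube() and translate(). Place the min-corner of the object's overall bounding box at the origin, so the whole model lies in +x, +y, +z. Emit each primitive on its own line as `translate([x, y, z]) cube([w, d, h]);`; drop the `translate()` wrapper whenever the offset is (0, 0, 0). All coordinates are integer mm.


translate([0, 0, 436]) cube([478, 418, 26]);
cube([37, 37, 436]);
translate([441, 0, 0]) cube([37, 37, 436]);
translate([0, 381, 0]) cube([37, 37, 436]);
translate([441, 381, 0]) cube([37, 37, 436]);
translate([0, 397, 462]) cube([478, 21, 466]);
translate([0, 0, 652]) cube([35, 397, 35]);
translate([443, 0, 652]) cube([35, 397, 35]);
translate([0, 0, 462]) cube([35, 35, 190]);
translate([443, 0, 462]) cube([35, 35, 190]);
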